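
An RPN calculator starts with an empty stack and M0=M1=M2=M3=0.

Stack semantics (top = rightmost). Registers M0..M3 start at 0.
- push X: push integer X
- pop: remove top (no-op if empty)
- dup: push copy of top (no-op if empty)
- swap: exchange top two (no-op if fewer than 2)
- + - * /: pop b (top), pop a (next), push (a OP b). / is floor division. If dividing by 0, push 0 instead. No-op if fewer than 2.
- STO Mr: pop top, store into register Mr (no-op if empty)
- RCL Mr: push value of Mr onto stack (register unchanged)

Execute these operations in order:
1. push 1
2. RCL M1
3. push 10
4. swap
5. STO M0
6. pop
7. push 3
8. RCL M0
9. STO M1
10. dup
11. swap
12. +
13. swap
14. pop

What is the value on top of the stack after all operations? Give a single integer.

After op 1 (push 1): stack=[1] mem=[0,0,0,0]
After op 2 (RCL M1): stack=[1,0] mem=[0,0,0,0]
After op 3 (push 10): stack=[1,0,10] mem=[0,0,0,0]
After op 4 (swap): stack=[1,10,0] mem=[0,0,0,0]
After op 5 (STO M0): stack=[1,10] mem=[0,0,0,0]
After op 6 (pop): stack=[1] mem=[0,0,0,0]
After op 7 (push 3): stack=[1,3] mem=[0,0,0,0]
After op 8 (RCL M0): stack=[1,3,0] mem=[0,0,0,0]
After op 9 (STO M1): stack=[1,3] mem=[0,0,0,0]
After op 10 (dup): stack=[1,3,3] mem=[0,0,0,0]
After op 11 (swap): stack=[1,3,3] mem=[0,0,0,0]
After op 12 (+): stack=[1,6] mem=[0,0,0,0]
After op 13 (swap): stack=[6,1] mem=[0,0,0,0]
After op 14 (pop): stack=[6] mem=[0,0,0,0]

Answer: 6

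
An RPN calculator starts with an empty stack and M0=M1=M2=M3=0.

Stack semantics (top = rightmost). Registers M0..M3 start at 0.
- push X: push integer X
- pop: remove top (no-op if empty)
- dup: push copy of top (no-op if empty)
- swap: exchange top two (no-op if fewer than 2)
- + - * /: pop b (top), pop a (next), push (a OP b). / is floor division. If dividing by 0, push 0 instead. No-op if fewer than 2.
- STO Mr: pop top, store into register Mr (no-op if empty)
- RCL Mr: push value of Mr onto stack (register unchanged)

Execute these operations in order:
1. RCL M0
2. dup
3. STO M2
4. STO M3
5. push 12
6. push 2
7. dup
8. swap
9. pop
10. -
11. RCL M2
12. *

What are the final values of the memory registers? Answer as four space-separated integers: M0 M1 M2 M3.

After op 1 (RCL M0): stack=[0] mem=[0,0,0,0]
After op 2 (dup): stack=[0,0] mem=[0,0,0,0]
After op 3 (STO M2): stack=[0] mem=[0,0,0,0]
After op 4 (STO M3): stack=[empty] mem=[0,0,0,0]
After op 5 (push 12): stack=[12] mem=[0,0,0,0]
After op 6 (push 2): stack=[12,2] mem=[0,0,0,0]
After op 7 (dup): stack=[12,2,2] mem=[0,0,0,0]
After op 8 (swap): stack=[12,2,2] mem=[0,0,0,0]
After op 9 (pop): stack=[12,2] mem=[0,0,0,0]
After op 10 (-): stack=[10] mem=[0,0,0,0]
After op 11 (RCL M2): stack=[10,0] mem=[0,0,0,0]
After op 12 (*): stack=[0] mem=[0,0,0,0]

Answer: 0 0 0 0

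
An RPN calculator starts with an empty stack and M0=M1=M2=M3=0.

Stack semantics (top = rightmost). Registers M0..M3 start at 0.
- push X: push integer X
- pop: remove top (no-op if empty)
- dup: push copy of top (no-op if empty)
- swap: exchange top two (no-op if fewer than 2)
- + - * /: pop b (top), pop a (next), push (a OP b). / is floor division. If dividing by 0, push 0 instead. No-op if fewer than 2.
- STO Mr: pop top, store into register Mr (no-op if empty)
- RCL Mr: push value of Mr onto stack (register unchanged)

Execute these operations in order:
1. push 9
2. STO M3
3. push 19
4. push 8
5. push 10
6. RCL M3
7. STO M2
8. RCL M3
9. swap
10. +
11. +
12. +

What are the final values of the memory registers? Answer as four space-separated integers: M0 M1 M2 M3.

Answer: 0 0 9 9

Derivation:
After op 1 (push 9): stack=[9] mem=[0,0,0,0]
After op 2 (STO M3): stack=[empty] mem=[0,0,0,9]
After op 3 (push 19): stack=[19] mem=[0,0,0,9]
After op 4 (push 8): stack=[19,8] mem=[0,0,0,9]
After op 5 (push 10): stack=[19,8,10] mem=[0,0,0,9]
After op 6 (RCL M3): stack=[19,8,10,9] mem=[0,0,0,9]
After op 7 (STO M2): stack=[19,8,10] mem=[0,0,9,9]
After op 8 (RCL M3): stack=[19,8,10,9] mem=[0,0,9,9]
After op 9 (swap): stack=[19,8,9,10] mem=[0,0,9,9]
After op 10 (+): stack=[19,8,19] mem=[0,0,9,9]
After op 11 (+): stack=[19,27] mem=[0,0,9,9]
After op 12 (+): stack=[46] mem=[0,0,9,9]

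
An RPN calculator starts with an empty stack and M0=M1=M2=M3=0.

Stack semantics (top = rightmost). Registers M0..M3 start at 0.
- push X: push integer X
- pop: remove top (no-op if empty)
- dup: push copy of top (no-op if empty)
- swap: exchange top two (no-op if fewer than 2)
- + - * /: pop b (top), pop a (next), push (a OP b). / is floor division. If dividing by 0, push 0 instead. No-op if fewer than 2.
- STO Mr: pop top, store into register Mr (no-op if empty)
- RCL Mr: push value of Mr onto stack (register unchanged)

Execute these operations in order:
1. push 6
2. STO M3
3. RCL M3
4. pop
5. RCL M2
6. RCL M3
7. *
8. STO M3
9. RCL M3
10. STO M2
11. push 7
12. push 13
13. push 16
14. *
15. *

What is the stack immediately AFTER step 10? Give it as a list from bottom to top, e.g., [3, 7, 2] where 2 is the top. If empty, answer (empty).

After op 1 (push 6): stack=[6] mem=[0,0,0,0]
After op 2 (STO M3): stack=[empty] mem=[0,0,0,6]
After op 3 (RCL M3): stack=[6] mem=[0,0,0,6]
After op 4 (pop): stack=[empty] mem=[0,0,0,6]
After op 5 (RCL M2): stack=[0] mem=[0,0,0,6]
After op 6 (RCL M3): stack=[0,6] mem=[0,0,0,6]
After op 7 (*): stack=[0] mem=[0,0,0,6]
After op 8 (STO M3): stack=[empty] mem=[0,0,0,0]
After op 9 (RCL M3): stack=[0] mem=[0,0,0,0]
After op 10 (STO M2): stack=[empty] mem=[0,0,0,0]

(empty)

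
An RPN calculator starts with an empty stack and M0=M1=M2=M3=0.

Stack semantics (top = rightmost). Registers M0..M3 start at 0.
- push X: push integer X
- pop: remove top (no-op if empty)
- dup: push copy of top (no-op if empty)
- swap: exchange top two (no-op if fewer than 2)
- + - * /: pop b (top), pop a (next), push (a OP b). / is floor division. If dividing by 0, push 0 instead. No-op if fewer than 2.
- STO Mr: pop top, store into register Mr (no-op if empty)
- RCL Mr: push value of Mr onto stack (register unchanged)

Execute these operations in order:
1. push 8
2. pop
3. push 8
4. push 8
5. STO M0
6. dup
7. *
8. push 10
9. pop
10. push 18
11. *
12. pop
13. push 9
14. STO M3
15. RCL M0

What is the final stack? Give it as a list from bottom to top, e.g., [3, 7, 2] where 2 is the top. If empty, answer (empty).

After op 1 (push 8): stack=[8] mem=[0,0,0,0]
After op 2 (pop): stack=[empty] mem=[0,0,0,0]
After op 3 (push 8): stack=[8] mem=[0,0,0,0]
After op 4 (push 8): stack=[8,8] mem=[0,0,0,0]
After op 5 (STO M0): stack=[8] mem=[8,0,0,0]
After op 6 (dup): stack=[8,8] mem=[8,0,0,0]
After op 7 (*): stack=[64] mem=[8,0,0,0]
After op 8 (push 10): stack=[64,10] mem=[8,0,0,0]
After op 9 (pop): stack=[64] mem=[8,0,0,0]
After op 10 (push 18): stack=[64,18] mem=[8,0,0,0]
After op 11 (*): stack=[1152] mem=[8,0,0,0]
After op 12 (pop): stack=[empty] mem=[8,0,0,0]
After op 13 (push 9): stack=[9] mem=[8,0,0,0]
After op 14 (STO M3): stack=[empty] mem=[8,0,0,9]
After op 15 (RCL M0): stack=[8] mem=[8,0,0,9]

Answer: [8]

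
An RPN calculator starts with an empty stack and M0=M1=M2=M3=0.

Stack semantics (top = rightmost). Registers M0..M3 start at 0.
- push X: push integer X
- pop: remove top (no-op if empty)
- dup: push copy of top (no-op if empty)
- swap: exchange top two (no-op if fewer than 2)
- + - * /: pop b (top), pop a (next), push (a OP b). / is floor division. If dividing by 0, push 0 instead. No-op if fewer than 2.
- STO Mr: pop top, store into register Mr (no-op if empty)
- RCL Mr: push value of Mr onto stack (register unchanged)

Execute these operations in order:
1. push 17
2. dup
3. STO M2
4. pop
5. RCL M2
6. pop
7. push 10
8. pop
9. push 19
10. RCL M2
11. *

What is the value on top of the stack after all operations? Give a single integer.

After op 1 (push 17): stack=[17] mem=[0,0,0,0]
After op 2 (dup): stack=[17,17] mem=[0,0,0,0]
After op 3 (STO M2): stack=[17] mem=[0,0,17,0]
After op 4 (pop): stack=[empty] mem=[0,0,17,0]
After op 5 (RCL M2): stack=[17] mem=[0,0,17,0]
After op 6 (pop): stack=[empty] mem=[0,0,17,0]
After op 7 (push 10): stack=[10] mem=[0,0,17,0]
After op 8 (pop): stack=[empty] mem=[0,0,17,0]
After op 9 (push 19): stack=[19] mem=[0,0,17,0]
After op 10 (RCL M2): stack=[19,17] mem=[0,0,17,0]
After op 11 (*): stack=[323] mem=[0,0,17,0]

Answer: 323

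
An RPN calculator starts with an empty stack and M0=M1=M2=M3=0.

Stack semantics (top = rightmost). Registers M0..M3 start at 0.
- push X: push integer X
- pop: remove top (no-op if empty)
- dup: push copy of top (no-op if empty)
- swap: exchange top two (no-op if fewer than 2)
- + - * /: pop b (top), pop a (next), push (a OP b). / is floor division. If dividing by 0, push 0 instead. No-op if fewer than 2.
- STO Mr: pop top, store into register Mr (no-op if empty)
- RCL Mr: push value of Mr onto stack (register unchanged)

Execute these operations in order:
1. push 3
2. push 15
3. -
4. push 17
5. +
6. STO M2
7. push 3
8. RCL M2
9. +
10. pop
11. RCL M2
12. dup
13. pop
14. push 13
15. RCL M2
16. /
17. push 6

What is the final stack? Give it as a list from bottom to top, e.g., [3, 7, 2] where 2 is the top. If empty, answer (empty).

Answer: [5, 2, 6]

Derivation:
After op 1 (push 3): stack=[3] mem=[0,0,0,0]
After op 2 (push 15): stack=[3,15] mem=[0,0,0,0]
After op 3 (-): stack=[-12] mem=[0,0,0,0]
After op 4 (push 17): stack=[-12,17] mem=[0,0,0,0]
After op 5 (+): stack=[5] mem=[0,0,0,0]
After op 6 (STO M2): stack=[empty] mem=[0,0,5,0]
After op 7 (push 3): stack=[3] mem=[0,0,5,0]
After op 8 (RCL M2): stack=[3,5] mem=[0,0,5,0]
After op 9 (+): stack=[8] mem=[0,0,5,0]
After op 10 (pop): stack=[empty] mem=[0,0,5,0]
After op 11 (RCL M2): stack=[5] mem=[0,0,5,0]
After op 12 (dup): stack=[5,5] mem=[0,0,5,0]
After op 13 (pop): stack=[5] mem=[0,0,5,0]
After op 14 (push 13): stack=[5,13] mem=[0,0,5,0]
After op 15 (RCL M2): stack=[5,13,5] mem=[0,0,5,0]
After op 16 (/): stack=[5,2] mem=[0,0,5,0]
After op 17 (push 6): stack=[5,2,6] mem=[0,0,5,0]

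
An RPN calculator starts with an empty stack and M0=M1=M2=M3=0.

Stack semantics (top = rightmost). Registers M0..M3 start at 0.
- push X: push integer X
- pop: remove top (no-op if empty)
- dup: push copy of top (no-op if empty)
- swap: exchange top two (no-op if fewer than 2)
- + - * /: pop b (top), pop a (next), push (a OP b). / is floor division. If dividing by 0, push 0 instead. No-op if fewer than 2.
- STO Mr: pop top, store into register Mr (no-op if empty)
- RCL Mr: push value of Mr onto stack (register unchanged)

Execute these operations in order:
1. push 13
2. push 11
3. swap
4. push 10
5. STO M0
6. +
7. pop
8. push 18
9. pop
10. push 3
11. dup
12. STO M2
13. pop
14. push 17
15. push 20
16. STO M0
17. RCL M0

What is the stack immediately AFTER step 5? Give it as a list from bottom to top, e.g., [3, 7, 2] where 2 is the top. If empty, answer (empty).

After op 1 (push 13): stack=[13] mem=[0,0,0,0]
After op 2 (push 11): stack=[13,11] mem=[0,0,0,0]
After op 3 (swap): stack=[11,13] mem=[0,0,0,0]
After op 4 (push 10): stack=[11,13,10] mem=[0,0,0,0]
After op 5 (STO M0): stack=[11,13] mem=[10,0,0,0]

[11, 13]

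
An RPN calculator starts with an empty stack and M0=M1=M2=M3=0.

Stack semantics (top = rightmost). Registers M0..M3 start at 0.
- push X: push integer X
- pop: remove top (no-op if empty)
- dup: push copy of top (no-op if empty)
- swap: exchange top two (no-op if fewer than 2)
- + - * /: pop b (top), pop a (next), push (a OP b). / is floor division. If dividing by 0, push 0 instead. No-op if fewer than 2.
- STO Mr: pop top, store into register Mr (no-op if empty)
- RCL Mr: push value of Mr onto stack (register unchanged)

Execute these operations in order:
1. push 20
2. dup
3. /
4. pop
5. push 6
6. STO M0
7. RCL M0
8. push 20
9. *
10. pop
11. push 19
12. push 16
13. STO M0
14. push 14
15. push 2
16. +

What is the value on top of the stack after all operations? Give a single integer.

After op 1 (push 20): stack=[20] mem=[0,0,0,0]
After op 2 (dup): stack=[20,20] mem=[0,0,0,0]
After op 3 (/): stack=[1] mem=[0,0,0,0]
After op 4 (pop): stack=[empty] mem=[0,0,0,0]
After op 5 (push 6): stack=[6] mem=[0,0,0,0]
After op 6 (STO M0): stack=[empty] mem=[6,0,0,0]
After op 7 (RCL M0): stack=[6] mem=[6,0,0,0]
After op 8 (push 20): stack=[6,20] mem=[6,0,0,0]
After op 9 (*): stack=[120] mem=[6,0,0,0]
After op 10 (pop): stack=[empty] mem=[6,0,0,0]
After op 11 (push 19): stack=[19] mem=[6,0,0,0]
After op 12 (push 16): stack=[19,16] mem=[6,0,0,0]
After op 13 (STO M0): stack=[19] mem=[16,0,0,0]
After op 14 (push 14): stack=[19,14] mem=[16,0,0,0]
After op 15 (push 2): stack=[19,14,2] mem=[16,0,0,0]
After op 16 (+): stack=[19,16] mem=[16,0,0,0]

Answer: 16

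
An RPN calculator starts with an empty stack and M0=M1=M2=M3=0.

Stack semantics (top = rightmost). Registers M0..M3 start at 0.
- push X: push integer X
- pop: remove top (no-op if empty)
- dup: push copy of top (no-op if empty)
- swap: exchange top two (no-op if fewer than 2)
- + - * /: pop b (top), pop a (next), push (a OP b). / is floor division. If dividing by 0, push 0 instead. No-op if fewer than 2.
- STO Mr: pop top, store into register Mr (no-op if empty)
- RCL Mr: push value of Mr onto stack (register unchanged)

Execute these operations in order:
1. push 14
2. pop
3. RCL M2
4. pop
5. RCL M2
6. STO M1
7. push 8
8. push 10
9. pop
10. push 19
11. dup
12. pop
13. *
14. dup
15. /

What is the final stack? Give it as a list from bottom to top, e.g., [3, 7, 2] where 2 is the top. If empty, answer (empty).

Answer: [1]

Derivation:
After op 1 (push 14): stack=[14] mem=[0,0,0,0]
After op 2 (pop): stack=[empty] mem=[0,0,0,0]
After op 3 (RCL M2): stack=[0] mem=[0,0,0,0]
After op 4 (pop): stack=[empty] mem=[0,0,0,0]
After op 5 (RCL M2): stack=[0] mem=[0,0,0,0]
After op 6 (STO M1): stack=[empty] mem=[0,0,0,0]
After op 7 (push 8): stack=[8] mem=[0,0,0,0]
After op 8 (push 10): stack=[8,10] mem=[0,0,0,0]
After op 9 (pop): stack=[8] mem=[0,0,0,0]
After op 10 (push 19): stack=[8,19] mem=[0,0,0,0]
After op 11 (dup): stack=[8,19,19] mem=[0,0,0,0]
After op 12 (pop): stack=[8,19] mem=[0,0,0,0]
After op 13 (*): stack=[152] mem=[0,0,0,0]
After op 14 (dup): stack=[152,152] mem=[0,0,0,0]
After op 15 (/): stack=[1] mem=[0,0,0,0]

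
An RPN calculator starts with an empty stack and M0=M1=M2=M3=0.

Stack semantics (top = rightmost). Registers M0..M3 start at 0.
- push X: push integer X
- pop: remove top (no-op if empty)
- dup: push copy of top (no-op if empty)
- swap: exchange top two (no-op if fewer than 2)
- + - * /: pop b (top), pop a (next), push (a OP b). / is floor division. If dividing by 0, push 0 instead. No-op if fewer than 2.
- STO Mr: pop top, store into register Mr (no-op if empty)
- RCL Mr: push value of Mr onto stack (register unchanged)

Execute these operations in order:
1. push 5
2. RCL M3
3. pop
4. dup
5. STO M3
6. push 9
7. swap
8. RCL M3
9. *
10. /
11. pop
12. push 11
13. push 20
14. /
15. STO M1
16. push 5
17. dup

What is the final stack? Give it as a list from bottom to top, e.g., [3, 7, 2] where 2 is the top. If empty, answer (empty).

After op 1 (push 5): stack=[5] mem=[0,0,0,0]
After op 2 (RCL M3): stack=[5,0] mem=[0,0,0,0]
After op 3 (pop): stack=[5] mem=[0,0,0,0]
After op 4 (dup): stack=[5,5] mem=[0,0,0,0]
After op 5 (STO M3): stack=[5] mem=[0,0,0,5]
After op 6 (push 9): stack=[5,9] mem=[0,0,0,5]
After op 7 (swap): stack=[9,5] mem=[0,0,0,5]
After op 8 (RCL M3): stack=[9,5,5] mem=[0,0,0,5]
After op 9 (*): stack=[9,25] mem=[0,0,0,5]
After op 10 (/): stack=[0] mem=[0,0,0,5]
After op 11 (pop): stack=[empty] mem=[0,0,0,5]
After op 12 (push 11): stack=[11] mem=[0,0,0,5]
After op 13 (push 20): stack=[11,20] mem=[0,0,0,5]
After op 14 (/): stack=[0] mem=[0,0,0,5]
After op 15 (STO M1): stack=[empty] mem=[0,0,0,5]
After op 16 (push 5): stack=[5] mem=[0,0,0,5]
After op 17 (dup): stack=[5,5] mem=[0,0,0,5]

Answer: [5, 5]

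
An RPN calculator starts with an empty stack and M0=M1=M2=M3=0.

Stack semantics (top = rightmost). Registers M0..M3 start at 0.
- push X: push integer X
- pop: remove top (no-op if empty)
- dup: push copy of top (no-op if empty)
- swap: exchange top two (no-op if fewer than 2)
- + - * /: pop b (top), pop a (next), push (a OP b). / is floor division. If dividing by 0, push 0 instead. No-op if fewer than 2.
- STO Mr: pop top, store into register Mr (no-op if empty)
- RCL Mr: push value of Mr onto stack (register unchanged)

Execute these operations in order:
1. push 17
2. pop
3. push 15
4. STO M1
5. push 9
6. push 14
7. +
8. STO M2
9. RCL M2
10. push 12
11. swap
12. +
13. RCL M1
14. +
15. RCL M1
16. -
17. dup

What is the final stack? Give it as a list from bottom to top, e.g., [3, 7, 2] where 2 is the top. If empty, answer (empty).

After op 1 (push 17): stack=[17] mem=[0,0,0,0]
After op 2 (pop): stack=[empty] mem=[0,0,0,0]
After op 3 (push 15): stack=[15] mem=[0,0,0,0]
After op 4 (STO M1): stack=[empty] mem=[0,15,0,0]
After op 5 (push 9): stack=[9] mem=[0,15,0,0]
After op 6 (push 14): stack=[9,14] mem=[0,15,0,0]
After op 7 (+): stack=[23] mem=[0,15,0,0]
After op 8 (STO M2): stack=[empty] mem=[0,15,23,0]
After op 9 (RCL M2): stack=[23] mem=[0,15,23,0]
After op 10 (push 12): stack=[23,12] mem=[0,15,23,0]
After op 11 (swap): stack=[12,23] mem=[0,15,23,0]
After op 12 (+): stack=[35] mem=[0,15,23,0]
After op 13 (RCL M1): stack=[35,15] mem=[0,15,23,0]
After op 14 (+): stack=[50] mem=[0,15,23,0]
After op 15 (RCL M1): stack=[50,15] mem=[0,15,23,0]
After op 16 (-): stack=[35] mem=[0,15,23,0]
After op 17 (dup): stack=[35,35] mem=[0,15,23,0]

Answer: [35, 35]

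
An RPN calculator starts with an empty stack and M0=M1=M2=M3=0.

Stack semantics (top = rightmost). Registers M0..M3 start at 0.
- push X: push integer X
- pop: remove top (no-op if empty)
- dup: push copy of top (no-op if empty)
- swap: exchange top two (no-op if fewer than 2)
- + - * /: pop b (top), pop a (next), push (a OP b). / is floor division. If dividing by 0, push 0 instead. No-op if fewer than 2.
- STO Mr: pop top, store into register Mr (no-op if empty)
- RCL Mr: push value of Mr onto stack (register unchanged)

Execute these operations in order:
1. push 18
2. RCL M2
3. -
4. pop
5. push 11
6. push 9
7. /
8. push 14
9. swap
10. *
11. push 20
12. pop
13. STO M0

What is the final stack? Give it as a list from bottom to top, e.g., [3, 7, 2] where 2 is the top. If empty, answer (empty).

After op 1 (push 18): stack=[18] mem=[0,0,0,0]
After op 2 (RCL M2): stack=[18,0] mem=[0,0,0,0]
After op 3 (-): stack=[18] mem=[0,0,0,0]
After op 4 (pop): stack=[empty] mem=[0,0,0,0]
After op 5 (push 11): stack=[11] mem=[0,0,0,0]
After op 6 (push 9): stack=[11,9] mem=[0,0,0,0]
After op 7 (/): stack=[1] mem=[0,0,0,0]
After op 8 (push 14): stack=[1,14] mem=[0,0,0,0]
After op 9 (swap): stack=[14,1] mem=[0,0,0,0]
After op 10 (*): stack=[14] mem=[0,0,0,0]
After op 11 (push 20): stack=[14,20] mem=[0,0,0,0]
After op 12 (pop): stack=[14] mem=[0,0,0,0]
After op 13 (STO M0): stack=[empty] mem=[14,0,0,0]

Answer: (empty)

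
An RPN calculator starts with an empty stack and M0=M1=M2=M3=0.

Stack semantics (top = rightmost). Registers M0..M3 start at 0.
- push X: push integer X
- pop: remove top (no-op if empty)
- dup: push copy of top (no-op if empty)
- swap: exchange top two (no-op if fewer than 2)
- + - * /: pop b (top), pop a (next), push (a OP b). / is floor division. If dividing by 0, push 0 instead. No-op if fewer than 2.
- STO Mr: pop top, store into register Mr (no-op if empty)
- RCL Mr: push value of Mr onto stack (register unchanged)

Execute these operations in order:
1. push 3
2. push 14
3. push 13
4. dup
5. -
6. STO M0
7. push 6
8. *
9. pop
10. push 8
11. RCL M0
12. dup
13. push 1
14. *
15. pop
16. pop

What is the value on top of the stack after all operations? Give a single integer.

Answer: 8

Derivation:
After op 1 (push 3): stack=[3] mem=[0,0,0,0]
After op 2 (push 14): stack=[3,14] mem=[0,0,0,0]
After op 3 (push 13): stack=[3,14,13] mem=[0,0,0,0]
After op 4 (dup): stack=[3,14,13,13] mem=[0,0,0,0]
After op 5 (-): stack=[3,14,0] mem=[0,0,0,0]
After op 6 (STO M0): stack=[3,14] mem=[0,0,0,0]
After op 7 (push 6): stack=[3,14,6] mem=[0,0,0,0]
After op 8 (*): stack=[3,84] mem=[0,0,0,0]
After op 9 (pop): stack=[3] mem=[0,0,0,0]
After op 10 (push 8): stack=[3,8] mem=[0,0,0,0]
After op 11 (RCL M0): stack=[3,8,0] mem=[0,0,0,0]
After op 12 (dup): stack=[3,8,0,0] mem=[0,0,0,0]
After op 13 (push 1): stack=[3,8,0,0,1] mem=[0,0,0,0]
After op 14 (*): stack=[3,8,0,0] mem=[0,0,0,0]
After op 15 (pop): stack=[3,8,0] mem=[0,0,0,0]
After op 16 (pop): stack=[3,8] mem=[0,0,0,0]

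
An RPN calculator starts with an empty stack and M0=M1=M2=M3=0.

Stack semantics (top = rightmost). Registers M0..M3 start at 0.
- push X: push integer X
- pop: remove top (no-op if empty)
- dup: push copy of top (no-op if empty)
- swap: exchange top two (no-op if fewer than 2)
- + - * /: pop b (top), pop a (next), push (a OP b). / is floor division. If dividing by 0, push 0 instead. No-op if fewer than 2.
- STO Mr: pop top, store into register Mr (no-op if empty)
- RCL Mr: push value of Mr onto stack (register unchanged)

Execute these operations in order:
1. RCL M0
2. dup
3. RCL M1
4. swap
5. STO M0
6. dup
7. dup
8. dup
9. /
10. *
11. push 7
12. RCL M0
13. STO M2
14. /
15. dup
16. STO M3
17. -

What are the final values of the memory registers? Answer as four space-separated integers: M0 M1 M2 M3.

After op 1 (RCL M0): stack=[0] mem=[0,0,0,0]
After op 2 (dup): stack=[0,0] mem=[0,0,0,0]
After op 3 (RCL M1): stack=[0,0,0] mem=[0,0,0,0]
After op 4 (swap): stack=[0,0,0] mem=[0,0,0,0]
After op 5 (STO M0): stack=[0,0] mem=[0,0,0,0]
After op 6 (dup): stack=[0,0,0] mem=[0,0,0,0]
After op 7 (dup): stack=[0,0,0,0] mem=[0,0,0,0]
After op 8 (dup): stack=[0,0,0,0,0] mem=[0,0,0,0]
After op 9 (/): stack=[0,0,0,0] mem=[0,0,0,0]
After op 10 (*): stack=[0,0,0] mem=[0,0,0,0]
After op 11 (push 7): stack=[0,0,0,7] mem=[0,0,0,0]
After op 12 (RCL M0): stack=[0,0,0,7,0] mem=[0,0,0,0]
After op 13 (STO M2): stack=[0,0,0,7] mem=[0,0,0,0]
After op 14 (/): stack=[0,0,0] mem=[0,0,0,0]
After op 15 (dup): stack=[0,0,0,0] mem=[0,0,0,0]
After op 16 (STO M3): stack=[0,0,0] mem=[0,0,0,0]
After op 17 (-): stack=[0,0] mem=[0,0,0,0]

Answer: 0 0 0 0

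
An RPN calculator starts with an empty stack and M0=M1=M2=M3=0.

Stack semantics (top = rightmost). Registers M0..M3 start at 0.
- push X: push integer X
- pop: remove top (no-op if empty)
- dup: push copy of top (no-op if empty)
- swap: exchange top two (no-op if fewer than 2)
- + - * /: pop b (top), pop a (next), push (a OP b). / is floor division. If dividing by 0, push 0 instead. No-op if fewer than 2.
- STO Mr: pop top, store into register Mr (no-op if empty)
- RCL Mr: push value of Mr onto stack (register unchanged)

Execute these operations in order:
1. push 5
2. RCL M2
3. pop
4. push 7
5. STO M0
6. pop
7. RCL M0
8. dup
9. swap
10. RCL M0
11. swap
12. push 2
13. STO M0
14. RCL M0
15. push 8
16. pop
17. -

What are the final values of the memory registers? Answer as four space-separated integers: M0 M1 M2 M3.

Answer: 2 0 0 0

Derivation:
After op 1 (push 5): stack=[5] mem=[0,0,0,0]
After op 2 (RCL M2): stack=[5,0] mem=[0,0,0,0]
After op 3 (pop): stack=[5] mem=[0,0,0,0]
After op 4 (push 7): stack=[5,7] mem=[0,0,0,0]
After op 5 (STO M0): stack=[5] mem=[7,0,0,0]
After op 6 (pop): stack=[empty] mem=[7,0,0,0]
After op 7 (RCL M0): stack=[7] mem=[7,0,0,0]
After op 8 (dup): stack=[7,7] mem=[7,0,0,0]
After op 9 (swap): stack=[7,7] mem=[7,0,0,0]
After op 10 (RCL M0): stack=[7,7,7] mem=[7,0,0,0]
After op 11 (swap): stack=[7,7,7] mem=[7,0,0,0]
After op 12 (push 2): stack=[7,7,7,2] mem=[7,0,0,0]
After op 13 (STO M0): stack=[7,7,7] mem=[2,0,0,0]
After op 14 (RCL M0): stack=[7,7,7,2] mem=[2,0,0,0]
After op 15 (push 8): stack=[7,7,7,2,8] mem=[2,0,0,0]
After op 16 (pop): stack=[7,7,7,2] mem=[2,0,0,0]
After op 17 (-): stack=[7,7,5] mem=[2,0,0,0]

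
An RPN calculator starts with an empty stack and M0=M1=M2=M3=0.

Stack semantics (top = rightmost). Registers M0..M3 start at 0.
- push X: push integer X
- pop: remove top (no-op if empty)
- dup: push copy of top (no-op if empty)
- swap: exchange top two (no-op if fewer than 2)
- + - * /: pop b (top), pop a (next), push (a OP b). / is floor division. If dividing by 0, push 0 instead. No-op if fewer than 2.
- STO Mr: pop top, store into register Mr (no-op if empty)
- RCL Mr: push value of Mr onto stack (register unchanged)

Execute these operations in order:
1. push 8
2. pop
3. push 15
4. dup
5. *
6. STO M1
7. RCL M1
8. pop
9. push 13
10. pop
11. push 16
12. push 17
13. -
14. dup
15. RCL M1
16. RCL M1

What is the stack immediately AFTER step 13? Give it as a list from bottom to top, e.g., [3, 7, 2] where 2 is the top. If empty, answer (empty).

After op 1 (push 8): stack=[8] mem=[0,0,0,0]
After op 2 (pop): stack=[empty] mem=[0,0,0,0]
After op 3 (push 15): stack=[15] mem=[0,0,0,0]
After op 4 (dup): stack=[15,15] mem=[0,0,0,0]
After op 5 (*): stack=[225] mem=[0,0,0,0]
After op 6 (STO M1): stack=[empty] mem=[0,225,0,0]
After op 7 (RCL M1): stack=[225] mem=[0,225,0,0]
After op 8 (pop): stack=[empty] mem=[0,225,0,0]
After op 9 (push 13): stack=[13] mem=[0,225,0,0]
After op 10 (pop): stack=[empty] mem=[0,225,0,0]
After op 11 (push 16): stack=[16] mem=[0,225,0,0]
After op 12 (push 17): stack=[16,17] mem=[0,225,0,0]
After op 13 (-): stack=[-1] mem=[0,225,0,0]

[-1]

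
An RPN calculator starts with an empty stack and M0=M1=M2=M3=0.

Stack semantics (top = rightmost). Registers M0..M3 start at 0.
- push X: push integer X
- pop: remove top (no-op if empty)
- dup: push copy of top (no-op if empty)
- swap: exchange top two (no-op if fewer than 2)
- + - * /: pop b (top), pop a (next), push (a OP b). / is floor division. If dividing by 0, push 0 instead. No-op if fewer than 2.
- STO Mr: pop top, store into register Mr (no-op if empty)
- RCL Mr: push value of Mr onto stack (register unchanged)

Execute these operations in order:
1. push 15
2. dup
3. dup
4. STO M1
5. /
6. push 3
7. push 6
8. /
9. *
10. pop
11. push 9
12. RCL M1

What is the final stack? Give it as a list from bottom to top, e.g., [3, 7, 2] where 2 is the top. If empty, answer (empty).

Answer: [9, 15]

Derivation:
After op 1 (push 15): stack=[15] mem=[0,0,0,0]
After op 2 (dup): stack=[15,15] mem=[0,0,0,0]
After op 3 (dup): stack=[15,15,15] mem=[0,0,0,0]
After op 4 (STO M1): stack=[15,15] mem=[0,15,0,0]
After op 5 (/): stack=[1] mem=[0,15,0,0]
After op 6 (push 3): stack=[1,3] mem=[0,15,0,0]
After op 7 (push 6): stack=[1,3,6] mem=[0,15,0,0]
After op 8 (/): stack=[1,0] mem=[0,15,0,0]
After op 9 (*): stack=[0] mem=[0,15,0,0]
After op 10 (pop): stack=[empty] mem=[0,15,0,0]
After op 11 (push 9): stack=[9] mem=[0,15,0,0]
After op 12 (RCL M1): stack=[9,15] mem=[0,15,0,0]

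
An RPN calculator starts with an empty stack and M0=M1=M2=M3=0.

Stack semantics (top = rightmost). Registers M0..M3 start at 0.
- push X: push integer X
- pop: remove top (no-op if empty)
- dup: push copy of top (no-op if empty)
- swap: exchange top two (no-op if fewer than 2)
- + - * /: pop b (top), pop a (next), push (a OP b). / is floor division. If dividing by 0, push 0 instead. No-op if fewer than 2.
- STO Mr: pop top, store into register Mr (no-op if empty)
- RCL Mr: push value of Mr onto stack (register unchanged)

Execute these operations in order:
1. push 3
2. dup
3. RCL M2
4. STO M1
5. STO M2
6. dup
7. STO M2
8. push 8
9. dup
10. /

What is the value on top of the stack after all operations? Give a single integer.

After op 1 (push 3): stack=[3] mem=[0,0,0,0]
After op 2 (dup): stack=[3,3] mem=[0,0,0,0]
After op 3 (RCL M2): stack=[3,3,0] mem=[0,0,0,0]
After op 4 (STO M1): stack=[3,3] mem=[0,0,0,0]
After op 5 (STO M2): stack=[3] mem=[0,0,3,0]
After op 6 (dup): stack=[3,3] mem=[0,0,3,0]
After op 7 (STO M2): stack=[3] mem=[0,0,3,0]
After op 8 (push 8): stack=[3,8] mem=[0,0,3,0]
After op 9 (dup): stack=[3,8,8] mem=[0,0,3,0]
After op 10 (/): stack=[3,1] mem=[0,0,3,0]

Answer: 1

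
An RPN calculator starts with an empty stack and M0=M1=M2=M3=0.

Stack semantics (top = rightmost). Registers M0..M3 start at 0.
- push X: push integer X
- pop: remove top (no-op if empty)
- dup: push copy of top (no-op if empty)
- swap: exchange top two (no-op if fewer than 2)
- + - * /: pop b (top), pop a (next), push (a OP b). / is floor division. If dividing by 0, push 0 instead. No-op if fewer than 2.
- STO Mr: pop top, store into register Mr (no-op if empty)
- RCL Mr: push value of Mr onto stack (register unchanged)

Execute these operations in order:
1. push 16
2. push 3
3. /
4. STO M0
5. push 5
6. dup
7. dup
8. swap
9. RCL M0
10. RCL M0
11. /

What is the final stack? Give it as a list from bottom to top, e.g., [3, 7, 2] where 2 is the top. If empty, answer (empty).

Answer: [5, 5, 5, 1]

Derivation:
After op 1 (push 16): stack=[16] mem=[0,0,0,0]
After op 2 (push 3): stack=[16,3] mem=[0,0,0,0]
After op 3 (/): stack=[5] mem=[0,0,0,0]
After op 4 (STO M0): stack=[empty] mem=[5,0,0,0]
After op 5 (push 5): stack=[5] mem=[5,0,0,0]
After op 6 (dup): stack=[5,5] mem=[5,0,0,0]
After op 7 (dup): stack=[5,5,5] mem=[5,0,0,0]
After op 8 (swap): stack=[5,5,5] mem=[5,0,0,0]
After op 9 (RCL M0): stack=[5,5,5,5] mem=[5,0,0,0]
After op 10 (RCL M0): stack=[5,5,5,5,5] mem=[5,0,0,0]
After op 11 (/): stack=[5,5,5,1] mem=[5,0,0,0]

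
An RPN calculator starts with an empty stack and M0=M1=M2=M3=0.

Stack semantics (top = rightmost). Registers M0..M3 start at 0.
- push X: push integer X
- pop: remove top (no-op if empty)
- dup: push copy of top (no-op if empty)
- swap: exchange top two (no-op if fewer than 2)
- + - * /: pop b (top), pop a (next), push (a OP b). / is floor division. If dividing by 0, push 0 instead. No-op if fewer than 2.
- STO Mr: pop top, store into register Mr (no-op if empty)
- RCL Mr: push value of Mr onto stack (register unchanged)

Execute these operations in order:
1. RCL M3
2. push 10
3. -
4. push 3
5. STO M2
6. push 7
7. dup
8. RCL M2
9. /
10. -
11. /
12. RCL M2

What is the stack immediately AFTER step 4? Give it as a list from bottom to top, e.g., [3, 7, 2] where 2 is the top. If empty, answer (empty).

After op 1 (RCL M3): stack=[0] mem=[0,0,0,0]
After op 2 (push 10): stack=[0,10] mem=[0,0,0,0]
After op 3 (-): stack=[-10] mem=[0,0,0,0]
After op 4 (push 3): stack=[-10,3] mem=[0,0,0,0]

[-10, 3]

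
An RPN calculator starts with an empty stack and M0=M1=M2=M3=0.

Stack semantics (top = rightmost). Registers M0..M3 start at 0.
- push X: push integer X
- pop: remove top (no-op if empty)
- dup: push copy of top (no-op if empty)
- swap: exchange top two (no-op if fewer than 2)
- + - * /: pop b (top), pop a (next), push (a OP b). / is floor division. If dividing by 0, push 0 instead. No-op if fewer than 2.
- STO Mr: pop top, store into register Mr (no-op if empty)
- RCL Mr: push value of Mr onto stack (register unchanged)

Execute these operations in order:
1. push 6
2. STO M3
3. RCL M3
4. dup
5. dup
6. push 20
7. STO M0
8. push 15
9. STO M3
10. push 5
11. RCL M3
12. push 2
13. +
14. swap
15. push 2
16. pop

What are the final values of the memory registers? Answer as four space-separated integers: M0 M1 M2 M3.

Answer: 20 0 0 15

Derivation:
After op 1 (push 6): stack=[6] mem=[0,0,0,0]
After op 2 (STO M3): stack=[empty] mem=[0,0,0,6]
After op 3 (RCL M3): stack=[6] mem=[0,0,0,6]
After op 4 (dup): stack=[6,6] mem=[0,0,0,6]
After op 5 (dup): stack=[6,6,6] mem=[0,0,0,6]
After op 6 (push 20): stack=[6,6,6,20] mem=[0,0,0,6]
After op 7 (STO M0): stack=[6,6,6] mem=[20,0,0,6]
After op 8 (push 15): stack=[6,6,6,15] mem=[20,0,0,6]
After op 9 (STO M3): stack=[6,6,6] mem=[20,0,0,15]
After op 10 (push 5): stack=[6,6,6,5] mem=[20,0,0,15]
After op 11 (RCL M3): stack=[6,6,6,5,15] mem=[20,0,0,15]
After op 12 (push 2): stack=[6,6,6,5,15,2] mem=[20,0,0,15]
After op 13 (+): stack=[6,6,6,5,17] mem=[20,0,0,15]
After op 14 (swap): stack=[6,6,6,17,5] mem=[20,0,0,15]
After op 15 (push 2): stack=[6,6,6,17,5,2] mem=[20,0,0,15]
After op 16 (pop): stack=[6,6,6,17,5] mem=[20,0,0,15]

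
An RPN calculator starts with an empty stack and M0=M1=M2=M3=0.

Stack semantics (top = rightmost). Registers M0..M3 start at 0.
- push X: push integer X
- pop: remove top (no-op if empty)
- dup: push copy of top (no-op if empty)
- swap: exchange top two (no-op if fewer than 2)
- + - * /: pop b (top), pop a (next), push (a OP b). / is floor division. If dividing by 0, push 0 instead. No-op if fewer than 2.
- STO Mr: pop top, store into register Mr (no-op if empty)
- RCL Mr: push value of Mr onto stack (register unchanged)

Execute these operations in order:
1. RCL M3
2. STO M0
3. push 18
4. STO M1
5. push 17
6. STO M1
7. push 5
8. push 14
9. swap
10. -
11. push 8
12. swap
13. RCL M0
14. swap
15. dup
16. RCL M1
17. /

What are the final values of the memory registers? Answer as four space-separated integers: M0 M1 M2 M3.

After op 1 (RCL M3): stack=[0] mem=[0,0,0,0]
After op 2 (STO M0): stack=[empty] mem=[0,0,0,0]
After op 3 (push 18): stack=[18] mem=[0,0,0,0]
After op 4 (STO M1): stack=[empty] mem=[0,18,0,0]
After op 5 (push 17): stack=[17] mem=[0,18,0,0]
After op 6 (STO M1): stack=[empty] mem=[0,17,0,0]
After op 7 (push 5): stack=[5] mem=[0,17,0,0]
After op 8 (push 14): stack=[5,14] mem=[0,17,0,0]
After op 9 (swap): stack=[14,5] mem=[0,17,0,0]
After op 10 (-): stack=[9] mem=[0,17,0,0]
After op 11 (push 8): stack=[9,8] mem=[0,17,0,0]
After op 12 (swap): stack=[8,9] mem=[0,17,0,0]
After op 13 (RCL M0): stack=[8,9,0] mem=[0,17,0,0]
After op 14 (swap): stack=[8,0,9] mem=[0,17,0,0]
After op 15 (dup): stack=[8,0,9,9] mem=[0,17,0,0]
After op 16 (RCL M1): stack=[8,0,9,9,17] mem=[0,17,0,0]
After op 17 (/): stack=[8,0,9,0] mem=[0,17,0,0]

Answer: 0 17 0 0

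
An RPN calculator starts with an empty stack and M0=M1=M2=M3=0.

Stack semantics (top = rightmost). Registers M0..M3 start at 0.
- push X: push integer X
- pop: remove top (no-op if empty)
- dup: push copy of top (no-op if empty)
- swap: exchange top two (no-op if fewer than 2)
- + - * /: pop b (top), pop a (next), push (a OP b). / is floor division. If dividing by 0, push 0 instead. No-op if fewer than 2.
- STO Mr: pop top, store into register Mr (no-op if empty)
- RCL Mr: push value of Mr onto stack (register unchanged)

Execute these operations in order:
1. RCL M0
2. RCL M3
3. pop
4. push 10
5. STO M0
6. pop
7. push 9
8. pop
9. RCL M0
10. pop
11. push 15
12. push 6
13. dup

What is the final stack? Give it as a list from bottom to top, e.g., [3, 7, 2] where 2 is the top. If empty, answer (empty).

Answer: [15, 6, 6]

Derivation:
After op 1 (RCL M0): stack=[0] mem=[0,0,0,0]
After op 2 (RCL M3): stack=[0,0] mem=[0,0,0,0]
After op 3 (pop): stack=[0] mem=[0,0,0,0]
After op 4 (push 10): stack=[0,10] mem=[0,0,0,0]
After op 5 (STO M0): stack=[0] mem=[10,0,0,0]
After op 6 (pop): stack=[empty] mem=[10,0,0,0]
After op 7 (push 9): stack=[9] mem=[10,0,0,0]
After op 8 (pop): stack=[empty] mem=[10,0,0,0]
After op 9 (RCL M0): stack=[10] mem=[10,0,0,0]
After op 10 (pop): stack=[empty] mem=[10,0,0,0]
After op 11 (push 15): stack=[15] mem=[10,0,0,0]
After op 12 (push 6): stack=[15,6] mem=[10,0,0,0]
After op 13 (dup): stack=[15,6,6] mem=[10,0,0,0]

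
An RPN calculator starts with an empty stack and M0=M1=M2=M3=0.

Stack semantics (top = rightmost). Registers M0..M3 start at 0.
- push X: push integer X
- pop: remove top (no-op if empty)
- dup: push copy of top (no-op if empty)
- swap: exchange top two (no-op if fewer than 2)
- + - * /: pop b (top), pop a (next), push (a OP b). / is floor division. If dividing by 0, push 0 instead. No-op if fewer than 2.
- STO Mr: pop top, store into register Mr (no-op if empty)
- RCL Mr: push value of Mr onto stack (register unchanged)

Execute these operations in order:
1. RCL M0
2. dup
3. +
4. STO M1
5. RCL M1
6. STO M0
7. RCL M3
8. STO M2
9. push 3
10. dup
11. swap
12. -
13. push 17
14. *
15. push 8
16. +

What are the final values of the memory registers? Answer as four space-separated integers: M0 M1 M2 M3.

After op 1 (RCL M0): stack=[0] mem=[0,0,0,0]
After op 2 (dup): stack=[0,0] mem=[0,0,0,0]
After op 3 (+): stack=[0] mem=[0,0,0,0]
After op 4 (STO M1): stack=[empty] mem=[0,0,0,0]
After op 5 (RCL M1): stack=[0] mem=[0,0,0,0]
After op 6 (STO M0): stack=[empty] mem=[0,0,0,0]
After op 7 (RCL M3): stack=[0] mem=[0,0,0,0]
After op 8 (STO M2): stack=[empty] mem=[0,0,0,0]
After op 9 (push 3): stack=[3] mem=[0,0,0,0]
After op 10 (dup): stack=[3,3] mem=[0,0,0,0]
After op 11 (swap): stack=[3,3] mem=[0,0,0,0]
After op 12 (-): stack=[0] mem=[0,0,0,0]
After op 13 (push 17): stack=[0,17] mem=[0,0,0,0]
After op 14 (*): stack=[0] mem=[0,0,0,0]
After op 15 (push 8): stack=[0,8] mem=[0,0,0,0]
After op 16 (+): stack=[8] mem=[0,0,0,0]

Answer: 0 0 0 0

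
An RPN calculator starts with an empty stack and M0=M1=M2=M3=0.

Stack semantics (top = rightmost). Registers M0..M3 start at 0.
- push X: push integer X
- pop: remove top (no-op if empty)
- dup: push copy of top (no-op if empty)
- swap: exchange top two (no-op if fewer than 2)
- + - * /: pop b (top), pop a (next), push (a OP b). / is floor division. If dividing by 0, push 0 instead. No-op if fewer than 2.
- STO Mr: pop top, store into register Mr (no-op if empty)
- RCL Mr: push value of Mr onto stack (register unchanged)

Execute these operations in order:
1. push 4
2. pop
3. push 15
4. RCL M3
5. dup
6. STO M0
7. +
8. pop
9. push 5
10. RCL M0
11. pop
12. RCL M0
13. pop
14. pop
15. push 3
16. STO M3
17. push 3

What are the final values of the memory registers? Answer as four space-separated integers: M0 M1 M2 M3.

After op 1 (push 4): stack=[4] mem=[0,0,0,0]
After op 2 (pop): stack=[empty] mem=[0,0,0,0]
After op 3 (push 15): stack=[15] mem=[0,0,0,0]
After op 4 (RCL M3): stack=[15,0] mem=[0,0,0,0]
After op 5 (dup): stack=[15,0,0] mem=[0,0,0,0]
After op 6 (STO M0): stack=[15,0] mem=[0,0,0,0]
After op 7 (+): stack=[15] mem=[0,0,0,0]
After op 8 (pop): stack=[empty] mem=[0,0,0,0]
After op 9 (push 5): stack=[5] mem=[0,0,0,0]
After op 10 (RCL M0): stack=[5,0] mem=[0,0,0,0]
After op 11 (pop): stack=[5] mem=[0,0,0,0]
After op 12 (RCL M0): stack=[5,0] mem=[0,0,0,0]
After op 13 (pop): stack=[5] mem=[0,0,0,0]
After op 14 (pop): stack=[empty] mem=[0,0,0,0]
After op 15 (push 3): stack=[3] mem=[0,0,0,0]
After op 16 (STO M3): stack=[empty] mem=[0,0,0,3]
After op 17 (push 3): stack=[3] mem=[0,0,0,3]

Answer: 0 0 0 3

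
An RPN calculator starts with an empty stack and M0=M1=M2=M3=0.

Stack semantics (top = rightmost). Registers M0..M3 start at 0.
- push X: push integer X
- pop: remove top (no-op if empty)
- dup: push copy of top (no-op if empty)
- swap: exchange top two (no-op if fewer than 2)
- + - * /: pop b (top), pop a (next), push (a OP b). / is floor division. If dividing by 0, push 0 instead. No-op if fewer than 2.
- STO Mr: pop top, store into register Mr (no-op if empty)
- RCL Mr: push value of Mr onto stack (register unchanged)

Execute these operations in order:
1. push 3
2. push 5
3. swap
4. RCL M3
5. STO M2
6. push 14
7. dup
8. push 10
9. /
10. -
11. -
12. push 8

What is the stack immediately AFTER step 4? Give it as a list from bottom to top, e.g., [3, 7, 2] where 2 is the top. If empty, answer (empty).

After op 1 (push 3): stack=[3] mem=[0,0,0,0]
After op 2 (push 5): stack=[3,5] mem=[0,0,0,0]
After op 3 (swap): stack=[5,3] mem=[0,0,0,0]
After op 4 (RCL M3): stack=[5,3,0] mem=[0,0,0,0]

[5, 3, 0]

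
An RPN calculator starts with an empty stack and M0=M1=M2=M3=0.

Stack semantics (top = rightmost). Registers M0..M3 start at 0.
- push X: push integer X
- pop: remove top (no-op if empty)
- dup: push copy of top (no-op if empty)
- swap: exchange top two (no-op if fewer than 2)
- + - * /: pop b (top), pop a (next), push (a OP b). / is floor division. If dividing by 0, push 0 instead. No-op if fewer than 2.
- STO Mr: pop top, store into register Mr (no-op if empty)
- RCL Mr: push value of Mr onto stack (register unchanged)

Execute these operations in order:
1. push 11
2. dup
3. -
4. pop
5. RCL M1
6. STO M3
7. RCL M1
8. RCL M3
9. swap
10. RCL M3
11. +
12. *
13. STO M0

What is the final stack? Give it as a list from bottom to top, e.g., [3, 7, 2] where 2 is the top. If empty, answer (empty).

Answer: (empty)

Derivation:
After op 1 (push 11): stack=[11] mem=[0,0,0,0]
After op 2 (dup): stack=[11,11] mem=[0,0,0,0]
After op 3 (-): stack=[0] mem=[0,0,0,0]
After op 4 (pop): stack=[empty] mem=[0,0,0,0]
After op 5 (RCL M1): stack=[0] mem=[0,0,0,0]
After op 6 (STO M3): stack=[empty] mem=[0,0,0,0]
After op 7 (RCL M1): stack=[0] mem=[0,0,0,0]
After op 8 (RCL M3): stack=[0,0] mem=[0,0,0,0]
After op 9 (swap): stack=[0,0] mem=[0,0,0,0]
After op 10 (RCL M3): stack=[0,0,0] mem=[0,0,0,0]
After op 11 (+): stack=[0,0] mem=[0,0,0,0]
After op 12 (*): stack=[0] mem=[0,0,0,0]
After op 13 (STO M0): stack=[empty] mem=[0,0,0,0]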